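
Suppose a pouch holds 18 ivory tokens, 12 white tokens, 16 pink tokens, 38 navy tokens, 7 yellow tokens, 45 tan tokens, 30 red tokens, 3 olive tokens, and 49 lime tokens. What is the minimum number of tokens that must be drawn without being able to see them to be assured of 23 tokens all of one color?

In the worst case we take at most 22 of each color, but all 18 ivory, all 12 white, all 16 pink, all 7 yellow, and all 3 olive (fewer than 22), giving 18 + 12 + 16 + 22 + 7 + 22 + 22 + 3 + 22 = 144.
One more token then forces some color to 23, so 144 + 1 = 145.

145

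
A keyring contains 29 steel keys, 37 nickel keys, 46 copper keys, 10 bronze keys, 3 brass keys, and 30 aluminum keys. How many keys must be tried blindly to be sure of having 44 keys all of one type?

153

Treat the 6 types as pigeonholes.
In the worst case we take at most 43 of each type, but all 29 steel, all 37 nickel, all 10 bronze, all 3 brass, and all 30 aluminum (fewer than 43), giving 29 + 37 + 43 + 10 + 3 + 30 = 152.
One more key then forces some type to 44, so 152 + 1 = 153.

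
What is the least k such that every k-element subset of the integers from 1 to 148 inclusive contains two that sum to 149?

Partition {1, …, 148} into 74 pairs: {1,148}, {2,147}, …, {74,75}.
Choosing 74 integers — say the integers 1 through 74 — takes one from each pair and avoids the property.
Choosing 75 forces two into the same pair by pigeonhole, and those sum to 149. So 75.

75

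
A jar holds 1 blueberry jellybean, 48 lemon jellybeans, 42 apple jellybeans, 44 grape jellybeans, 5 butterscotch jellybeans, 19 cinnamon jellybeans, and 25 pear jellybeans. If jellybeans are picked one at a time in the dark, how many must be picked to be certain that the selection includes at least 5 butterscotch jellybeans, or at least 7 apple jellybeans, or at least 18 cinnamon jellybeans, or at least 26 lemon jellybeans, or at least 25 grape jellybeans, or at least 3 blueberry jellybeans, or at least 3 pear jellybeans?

Each of the 7 flavors has its own threshold; avoid all of them simultaneously.
The worst case stops just short of every target: all 1 blueberry, 25 lemon, 6 apple, 24 grape, 4 butterscotch, 17 cinnamon, 2 pear — 1 + 25 + 6 + 24 + 4 + 17 + 2 = 79 jellybeans.
One more jellybean must push some flavor to its target, so 79 + 1 = 80.

80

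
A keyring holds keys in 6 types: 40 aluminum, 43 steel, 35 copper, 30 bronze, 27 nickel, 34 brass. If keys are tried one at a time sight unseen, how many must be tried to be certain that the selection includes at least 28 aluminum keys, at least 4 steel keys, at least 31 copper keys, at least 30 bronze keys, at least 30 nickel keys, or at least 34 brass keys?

Each of the 6 types has its own threshold; avoid all of them simultaneously.
The worst case stops just short of every target: 27 aluminum, 3 steel, 30 copper, 29 bronze, all 27 nickel, 33 brass — 27 + 3 + 30 + 29 + 27 + 33 = 149 keys.
One more key must push some type to its target, so 149 + 1 = 150.

150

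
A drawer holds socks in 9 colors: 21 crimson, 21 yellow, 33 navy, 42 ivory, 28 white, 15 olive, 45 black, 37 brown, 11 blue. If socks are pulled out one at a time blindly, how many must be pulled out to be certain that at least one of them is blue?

The worst case draws every non-blue sock first: 21 + 21 + 33 + 42 + 28 + 15 + 45 + 37 = 242.
The next draw is then forced to be blue, giving 242 + 1 = 243.

243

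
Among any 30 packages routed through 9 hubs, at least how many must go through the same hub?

The 30 packages fall into 9 hubs.
If each of the 9 hubs held at most 3, the total would be at most 9 × 3 = 27 < 30, a contradiction.
So at least one holds ⌈30/9⌉ = 4.

4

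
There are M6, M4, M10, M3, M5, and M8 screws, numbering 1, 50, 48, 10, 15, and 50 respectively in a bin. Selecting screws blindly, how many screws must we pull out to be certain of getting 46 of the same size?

162

In the worst case we take at most 45 of each size, but all 1 M6, all 10 M3, and all 15 M5 (fewer than 45), giving 1 + 45 + 45 + 10 + 15 + 45 = 161.
One more screw then forces some size to 46, so 161 + 1 = 162.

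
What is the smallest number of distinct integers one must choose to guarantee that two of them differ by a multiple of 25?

Two integers differ by a multiple of 25 exactly when they share a remainder mod 25.
There are 25 residue classes mod 25, so 25 integers can all lie in distinct classes.
One more integer must repeat a residue, giving a difference divisible by 25. So n = 25 + 1 = 26.

26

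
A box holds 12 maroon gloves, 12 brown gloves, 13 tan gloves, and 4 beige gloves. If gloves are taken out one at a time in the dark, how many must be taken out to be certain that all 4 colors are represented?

The hardest color to obtain is beige: we could draw every other glove first — 41 − 4 = 37 gloves — without a single beige one.
The next draw must be beige, so 37 + 1 = 38.

38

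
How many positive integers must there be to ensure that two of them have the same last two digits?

There are 100 possible two-digit endings acting as pigeonholes.
With 100 positive integers we could place one in each, avoiding any repeat.
One more forces some class to hold 2, so 100 + 1 = 101.

101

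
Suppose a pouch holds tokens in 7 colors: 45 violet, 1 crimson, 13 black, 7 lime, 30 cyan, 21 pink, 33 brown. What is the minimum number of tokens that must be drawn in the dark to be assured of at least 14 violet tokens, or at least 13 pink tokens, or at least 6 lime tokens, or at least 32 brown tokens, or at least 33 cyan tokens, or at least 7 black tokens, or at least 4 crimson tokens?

99

Each of the 7 colors has its own threshold; avoid all of them simultaneously.
The worst case stops just short of every target: 13 violet, all 1 crimson, 6 black, 5 lime, all 30 cyan, 12 pink, 31 brown — 13 + 1 + 6 + 5 + 30 + 12 + 31 = 98 tokens.
One more token must push some color to its target, so 98 + 1 = 99.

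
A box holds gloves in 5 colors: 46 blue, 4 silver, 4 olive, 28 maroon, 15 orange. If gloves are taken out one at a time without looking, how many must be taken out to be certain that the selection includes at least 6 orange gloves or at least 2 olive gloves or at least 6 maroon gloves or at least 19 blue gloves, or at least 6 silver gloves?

34

The worst case stops just short of every target: 18 blue, all 4 silver, 1 olive, 5 maroon, 5 orange — 18 + 4 + 1 + 5 + 5 = 33 gloves.
One more glove must push some color to its target, so 33 + 1 = 34.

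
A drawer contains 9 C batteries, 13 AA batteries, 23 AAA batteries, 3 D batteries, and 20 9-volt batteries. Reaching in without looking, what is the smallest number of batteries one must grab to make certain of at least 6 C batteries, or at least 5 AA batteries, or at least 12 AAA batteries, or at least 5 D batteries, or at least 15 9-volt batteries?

38

The worst case stops just short of every target: 5 C, 4 AA, 11 AAA, all 3 D, 14 9-volt — 5 + 4 + 11 + 3 + 14 = 37 batteries.
One more battery must push some type to its target, so 37 + 1 = 38.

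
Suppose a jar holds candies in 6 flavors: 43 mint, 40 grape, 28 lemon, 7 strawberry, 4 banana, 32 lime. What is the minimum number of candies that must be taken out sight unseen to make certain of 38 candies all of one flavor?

Treat the 6 flavors as pigeonholes.
In the worst case we take at most 37 of each flavor, but all 28 lemon, all 7 strawberry, all 4 banana, and all 32 lime (fewer than 37), giving 37 + 37 + 28 + 7 + 4 + 32 = 145.
One more candy then forces some flavor to 38, so 145 + 1 = 146.

146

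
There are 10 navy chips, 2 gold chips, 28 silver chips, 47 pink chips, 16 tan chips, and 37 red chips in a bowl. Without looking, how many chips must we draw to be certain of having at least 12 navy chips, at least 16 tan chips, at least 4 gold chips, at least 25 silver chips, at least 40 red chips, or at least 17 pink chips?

105

Each of the 6 colors has its own threshold; avoid all of them simultaneously.
The worst case stops just short of every target: all 10 navy, all 2 gold, 24 silver, 16 pink, 15 tan, all 37 red — 10 + 2 + 24 + 16 + 15 + 37 = 104 chips.
One more chip must push some color to its target, so 104 + 1 = 105.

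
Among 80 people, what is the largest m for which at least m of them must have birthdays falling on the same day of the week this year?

12

There are 7 days of the week, which serve as the pigeonholes.
If each of the 7 days of the week held at most 11, the total would be at most 7 × 11 = 77 < 80, a contradiction.
So at least one holds ⌈80/7⌉ = 12.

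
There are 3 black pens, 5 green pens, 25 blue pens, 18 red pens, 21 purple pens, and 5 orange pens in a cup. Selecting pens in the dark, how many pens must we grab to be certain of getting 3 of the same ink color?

13

The worst case takes 2 pens of each ink color without reaching 3 of any: 6 × 2 = 12.
The next pen must bring some ink color to 3, so 12 + 1 = 13.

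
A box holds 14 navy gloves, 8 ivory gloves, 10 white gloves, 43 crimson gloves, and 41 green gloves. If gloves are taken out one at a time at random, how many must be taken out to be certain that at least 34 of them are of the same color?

99

Treat the 5 colors as pigeonholes.
In the worst case we take at most 33 of each color, but all 14 navy, all 8 ivory, and all 10 white (fewer than 33), giving 14 + 8 + 10 + 33 + 33 = 98.
One more glove then forces some color to 34, so 98 + 1 = 99.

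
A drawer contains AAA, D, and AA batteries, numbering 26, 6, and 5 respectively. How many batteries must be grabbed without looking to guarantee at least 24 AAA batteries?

The worst case draws every non-AAA battery first: 6 + 5 = 11.
The next 24 draws are then forced to be AAA, giving 11 + 24 = 35.

35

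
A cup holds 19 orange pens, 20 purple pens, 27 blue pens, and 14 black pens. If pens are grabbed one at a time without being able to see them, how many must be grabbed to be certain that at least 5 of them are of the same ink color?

The worst case takes 4 pens of each ink color without reaching 5 of any: 4 × 4 = 16.
The next pen must bring some ink color to 5, so 16 + 1 = 17.

17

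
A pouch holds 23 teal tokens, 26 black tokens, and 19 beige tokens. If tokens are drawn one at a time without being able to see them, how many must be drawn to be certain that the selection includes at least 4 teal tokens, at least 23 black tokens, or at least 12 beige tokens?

37

The worst case stops just short of every target: 3 teal, 22 black, 11 beige — 3 + 22 + 11 = 36 tokens.
One more token must push some color to its target, so 36 + 1 = 37.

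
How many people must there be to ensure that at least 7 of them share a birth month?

73

There are 12 months of the year acting as pigeonholes.
With 12 × 6 = 72 people we could place exactly 6 in each, with no class reaching 7.
One more forces some class to hold 7, so 72 + 1 = 73.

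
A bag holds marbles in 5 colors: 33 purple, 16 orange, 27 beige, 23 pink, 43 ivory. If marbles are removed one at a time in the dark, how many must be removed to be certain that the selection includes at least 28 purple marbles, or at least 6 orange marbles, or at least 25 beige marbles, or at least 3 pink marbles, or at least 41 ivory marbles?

99

The worst case stops just short of every target: 27 purple, 5 orange, 24 beige, 2 pink, 40 ivory — 27 + 5 + 24 + 2 + 40 = 98 marbles.
One more marble must push some color to its target, so 98 + 1 = 99.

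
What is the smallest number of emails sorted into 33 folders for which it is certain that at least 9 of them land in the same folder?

265

There are 33 folders acting as pigeonholes.
With 33 × 8 = 264 emails we could place exactly 8 in each, with no class reaching 9.
One more forces some class to hold 9, so 264 + 1 = 265.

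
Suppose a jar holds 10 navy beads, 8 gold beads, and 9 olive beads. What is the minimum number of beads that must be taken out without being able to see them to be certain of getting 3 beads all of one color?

The worst case takes 2 beads of each color without reaching 3 of any: 3 × 2 = 6.
The next bead must bring some color to 3, so 6 + 1 = 7.

7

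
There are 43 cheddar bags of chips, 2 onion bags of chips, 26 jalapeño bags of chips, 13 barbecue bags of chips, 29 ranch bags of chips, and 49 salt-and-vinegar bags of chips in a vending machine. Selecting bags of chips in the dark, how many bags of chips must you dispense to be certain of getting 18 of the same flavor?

In the worst case we take at most 17 of each flavor, but all 2 onion and all 13 barbecue (fewer than 17), giving 17 + 2 + 17 + 13 + 17 + 17 = 83.
One more bag of chips then forces some flavor to 18, so 83 + 1 = 84.

84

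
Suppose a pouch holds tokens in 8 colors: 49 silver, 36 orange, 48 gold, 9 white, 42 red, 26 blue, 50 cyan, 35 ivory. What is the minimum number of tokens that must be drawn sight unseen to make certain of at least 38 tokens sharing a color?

In the worst case we take at most 37 of each color, but all 36 orange, all 9 white, all 26 blue, and all 35 ivory (fewer than 37), giving 37 + 36 + 37 + 9 + 37 + 26 + 37 + 35 = 254.
One more token then forces some color to 38, so 254 + 1 = 255.

255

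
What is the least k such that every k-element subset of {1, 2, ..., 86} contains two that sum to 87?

Partition {1, …, 86} into 43 pairs: {1,86}, {2,85}, …, {43,44}.
Choosing 43 integers — say the integers 1 through 43 — takes one from each pair and avoids the property.
Choosing 44 forces two into the same pair by pigeonhole, and those sum to 87. So 44.

44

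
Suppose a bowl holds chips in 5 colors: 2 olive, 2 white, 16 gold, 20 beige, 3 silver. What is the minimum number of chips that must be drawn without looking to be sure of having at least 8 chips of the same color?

22

In the worst case we take at most 7 of each color, but all 2 olive, all 2 white, and all 3 silver (fewer than 7), giving 2 + 2 + 7 + 7 + 3 = 21.
One more chip then forces some color to 8, so 21 + 1 = 22.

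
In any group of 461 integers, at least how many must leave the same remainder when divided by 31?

15

The 461 integers fall into 31 residue classes modulo 31.
If each of the 31 residue classes modulo 31 held at most 14, the total would be at most 31 × 14 = 434 < 461, a contradiction.
So at least one holds ⌈461/31⌉ = 15.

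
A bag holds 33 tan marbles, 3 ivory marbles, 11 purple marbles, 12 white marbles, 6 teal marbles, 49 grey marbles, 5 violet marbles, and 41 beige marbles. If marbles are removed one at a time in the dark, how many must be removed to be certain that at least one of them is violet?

The worst case draws every non-violet marble first: 33 + 3 + 11 + 12 + 6 + 49 + 41 = 155.
The next draw is then forced to be violet, giving 155 + 1 = 156.

156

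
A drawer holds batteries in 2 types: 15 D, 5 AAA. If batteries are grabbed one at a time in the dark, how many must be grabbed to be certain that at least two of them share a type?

The worst case takes 1 battery of each type without reaching 2 of any: 2 × 1 = 2.
The next battery must bring some type to 2, so 2 + 1 = 3.

3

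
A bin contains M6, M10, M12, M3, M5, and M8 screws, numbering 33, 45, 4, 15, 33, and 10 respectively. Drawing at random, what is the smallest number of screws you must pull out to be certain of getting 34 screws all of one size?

Treat the 6 sizes as pigeonholes.
In the worst case we take at most 33 of each size, but all 4 M12, all 15 M3, and all 10 M8 (fewer than 33), giving 33 + 33 + 4 + 15 + 33 + 10 = 128.
One more screw then forces some size to 34, so 128 + 1 = 129.

129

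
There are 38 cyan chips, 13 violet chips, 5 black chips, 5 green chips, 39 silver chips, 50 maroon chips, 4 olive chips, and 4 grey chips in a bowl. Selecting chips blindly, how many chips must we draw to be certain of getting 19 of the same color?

86

In the worst case we take at most 18 of each color, but all 13 violet, all 5 black, all 5 green, all 4 olive, and all 4 grey (fewer than 18), giving 18 + 13 + 5 + 5 + 18 + 18 + 4 + 4 = 85.
One more chip then forces some color to 19, so 85 + 1 = 86.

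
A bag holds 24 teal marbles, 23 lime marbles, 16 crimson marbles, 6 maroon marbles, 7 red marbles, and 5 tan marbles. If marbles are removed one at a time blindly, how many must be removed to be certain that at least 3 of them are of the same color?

13

The worst case takes 2 marbles of each color without reaching 3 of any: 6 × 2 = 12.
The next marble must bring some color to 3, so 12 + 1 = 13.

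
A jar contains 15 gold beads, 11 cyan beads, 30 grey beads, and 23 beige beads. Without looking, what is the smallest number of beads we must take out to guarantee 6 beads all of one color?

21

The worst case takes 5 beads of each color without reaching 6 of any: 4 × 5 = 20.
The next bead must bring some color to 6, so 20 + 1 = 21.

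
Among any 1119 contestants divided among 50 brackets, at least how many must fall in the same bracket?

23

The 1119 contestants fall into 50 brackets.
If each of the 50 brackets held at most 22, the total would be at most 50 × 22 = 1100 < 1119, a contradiction.
So at least one holds ⌈1119/50⌉ = 23.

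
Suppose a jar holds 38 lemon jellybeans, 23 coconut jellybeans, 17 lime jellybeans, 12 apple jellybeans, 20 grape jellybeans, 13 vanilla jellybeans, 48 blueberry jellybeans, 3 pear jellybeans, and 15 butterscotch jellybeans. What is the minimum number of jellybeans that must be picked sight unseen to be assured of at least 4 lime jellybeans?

176

To avoid lime jellybeans as long as possible, exhaust the other 8 flavors first.
The worst case draws every non-lime jellybean first: 38 + 23 + 12 + 20 + 13 + 48 + 3 + 15 = 172.
The next 4 draws are then forced to be lime, giving 172 + 4 = 176.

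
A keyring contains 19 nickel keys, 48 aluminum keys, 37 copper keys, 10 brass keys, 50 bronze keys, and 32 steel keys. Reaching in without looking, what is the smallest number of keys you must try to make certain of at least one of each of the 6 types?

187

The hardest type to obtain is brass: we could draw every other key first — 196 − 10 = 186 keys — without a single brass one.
The next draw must be brass, so 186 + 1 = 187.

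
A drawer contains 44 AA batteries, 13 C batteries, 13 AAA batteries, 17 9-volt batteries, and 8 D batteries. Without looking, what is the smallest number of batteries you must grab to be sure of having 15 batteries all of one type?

In the worst case we take at most 14 of each type, but all 13 C, all 13 AAA, and all 8 D (fewer than 14), giving 14 + 13 + 13 + 14 + 8 = 62.
One more battery then forces some type to 15, so 62 + 1 = 63.

63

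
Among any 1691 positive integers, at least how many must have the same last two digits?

The 1691 positive integers fall into 100 possible two-digit endings.
If each of the 100 possible two-digit endings held at most 16, the total would be at most 100 × 16 = 1600 < 1691, a contradiction.
So at least one holds ⌈1691/100⌉ = 17.

17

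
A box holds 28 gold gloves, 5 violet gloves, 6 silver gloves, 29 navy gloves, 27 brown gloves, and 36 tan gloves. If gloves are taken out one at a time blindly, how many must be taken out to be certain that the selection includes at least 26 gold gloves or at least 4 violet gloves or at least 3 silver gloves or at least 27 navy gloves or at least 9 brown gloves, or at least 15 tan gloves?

The worst case stops just short of every target: 25 gold, 3 violet, 2 silver, 26 navy, 8 brown, 14 tan — 25 + 3 + 2 + 26 + 8 + 14 = 78 gloves.
One more glove must push some color to its target, so 78 + 1 = 79.

79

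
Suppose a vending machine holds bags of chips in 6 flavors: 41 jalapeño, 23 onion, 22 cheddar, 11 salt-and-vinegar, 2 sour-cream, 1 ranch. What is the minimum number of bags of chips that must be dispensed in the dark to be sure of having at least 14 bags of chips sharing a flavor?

54

In the worst case we take at most 13 of each flavor, but all 11 salt-and-vinegar, all 2 sour-cream, and all 1 ranch (fewer than 13), giving 13 + 13 + 13 + 11 + 2 + 1 = 53.
One more bag of chips then forces some flavor to 14, so 53 + 1 = 54.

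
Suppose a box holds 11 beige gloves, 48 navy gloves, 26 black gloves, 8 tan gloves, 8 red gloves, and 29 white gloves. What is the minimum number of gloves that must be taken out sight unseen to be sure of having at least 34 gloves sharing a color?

116

Treat the 6 colors as pigeonholes.
In the worst case we take at most 33 of each color, but all 11 beige, all 26 black, all 8 tan, all 8 red, and all 29 white (fewer than 33), giving 11 + 33 + 26 + 8 + 8 + 29 = 115.
One more glove then forces some color to 34, so 115 + 1 = 116.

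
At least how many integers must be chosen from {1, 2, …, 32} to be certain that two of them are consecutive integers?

17

Partition {1, …, 32} into 16 pairs: {1,2}, {3,4}, …, {31,32}.
Choosing 16 integers — say the 16 even numbers 2, 4, …, 32 — takes one from each pair and avoids the property.
Choosing 17 forces two into the same pair by pigeonhole, and those are consecutive. So 17.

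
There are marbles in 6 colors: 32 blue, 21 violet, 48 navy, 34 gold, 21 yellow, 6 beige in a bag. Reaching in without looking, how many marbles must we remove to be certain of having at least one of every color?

157

The hardest color to obtain is beige: we could draw every other marble first — 162 − 6 = 156 marbles — without a single beige one.
The next draw must be beige, so 156 + 1 = 157.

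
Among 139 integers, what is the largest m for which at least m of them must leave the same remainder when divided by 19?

8

The 139 integers fall into 19 residue classes modulo 19.
If each of the 19 residue classes modulo 19 held at most 7, the total would be at most 19 × 7 = 133 < 139, a contradiction.
So at least one holds ⌈139/19⌉ = 8.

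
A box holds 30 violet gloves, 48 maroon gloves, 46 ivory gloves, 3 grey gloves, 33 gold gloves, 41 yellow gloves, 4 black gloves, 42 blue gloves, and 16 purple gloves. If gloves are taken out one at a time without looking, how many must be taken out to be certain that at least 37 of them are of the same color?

231

In the worst case we take at most 36 of each color, but all 30 violet, all 3 grey, all 33 gold, all 4 black, and all 16 purple (fewer than 36), giving 30 + 36 + 36 + 3 + 33 + 36 + 4 + 36 + 16 = 230.
One more glove then forces some color to 37, so 230 + 1 = 231.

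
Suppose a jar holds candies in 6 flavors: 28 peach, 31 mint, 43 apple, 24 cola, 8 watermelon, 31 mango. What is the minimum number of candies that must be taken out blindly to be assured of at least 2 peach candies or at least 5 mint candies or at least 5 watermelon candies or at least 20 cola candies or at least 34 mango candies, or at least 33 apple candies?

92

Each of the 6 flavors has its own threshold; avoid all of them simultaneously.
The worst case stops just short of every target: 1 peach, 4 mint, 32 apple, 19 cola, 4 watermelon, all 31 mango — 1 + 4 + 32 + 19 + 4 + 31 = 91 candies.
One more candy must push some flavor to its target, so 91 + 1 = 92.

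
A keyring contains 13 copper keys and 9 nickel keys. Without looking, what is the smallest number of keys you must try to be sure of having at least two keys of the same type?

3

Treat the 2 types as pigeonholes.
The worst case takes 1 key of each type without reaching 2 of any: 2 × 1 = 2.
The next key must bring some type to 2, so 2 + 1 = 3.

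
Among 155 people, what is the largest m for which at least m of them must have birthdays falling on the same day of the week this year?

23

The 155 people fall into 7 days of the week.
If each of the 7 days of the week held at most 22, the total would be at most 7 × 22 = 154 < 155, a contradiction.
So at least one holds ⌈155/7⌉ = 23.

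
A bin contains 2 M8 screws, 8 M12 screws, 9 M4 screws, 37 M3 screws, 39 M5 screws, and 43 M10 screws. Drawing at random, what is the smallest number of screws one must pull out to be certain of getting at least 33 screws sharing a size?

In the worst case we take at most 32 of each size, but all 2 M8, all 8 M12, and all 9 M4 (fewer than 32), giving 2 + 8 + 9 + 32 + 32 + 32 = 115.
One more screw then forces some size to 33, so 115 + 1 = 116.

116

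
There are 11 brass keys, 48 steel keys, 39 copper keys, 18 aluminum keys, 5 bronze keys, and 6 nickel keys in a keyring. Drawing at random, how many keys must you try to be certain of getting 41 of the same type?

120

In the worst case we take at most 40 of each type, but all 11 brass, all 39 copper, all 18 aluminum, all 5 bronze, and all 6 nickel (fewer than 40), giving 11 + 40 + 39 + 18 + 5 + 6 = 119.
One more key then forces some type to 41, so 119 + 1 = 120.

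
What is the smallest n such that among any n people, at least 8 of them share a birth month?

85

There are 12 months of the year acting as pigeonholes.
With 12 × 7 = 84 people we could place exactly 7 in each, with no class reaching 8.
One more forces some class to hold 8, so 84 + 1 = 85.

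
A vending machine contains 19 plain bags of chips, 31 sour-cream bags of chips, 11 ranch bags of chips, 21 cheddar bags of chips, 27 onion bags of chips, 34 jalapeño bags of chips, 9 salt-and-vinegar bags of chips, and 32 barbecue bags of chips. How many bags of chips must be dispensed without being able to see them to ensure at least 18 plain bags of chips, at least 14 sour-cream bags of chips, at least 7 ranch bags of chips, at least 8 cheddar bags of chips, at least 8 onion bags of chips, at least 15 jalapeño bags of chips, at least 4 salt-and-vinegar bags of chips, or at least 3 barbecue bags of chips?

70

The worst case stops just short of every target: 17 plain, 13 sour-cream, 6 ranch, 7 cheddar, 7 onion, 14 jalapeño, 3 salt-and-vinegar, 2 barbecue — 17 + 13 + 6 + 7 + 7 + 14 + 3 + 2 = 69 bags of chips.
One more bag of chips must push some flavor to its target, so 69 + 1 = 70.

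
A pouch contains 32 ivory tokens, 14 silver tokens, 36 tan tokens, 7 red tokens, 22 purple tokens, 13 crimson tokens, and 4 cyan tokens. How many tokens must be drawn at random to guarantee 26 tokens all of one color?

In the worst case we take at most 25 of each color, but all 14 silver, all 7 red, all 22 purple, all 13 crimson, and all 4 cyan (fewer than 25), giving 25 + 14 + 25 + 7 + 22 + 13 + 4 = 110.
One more token then forces some color to 26, so 110 + 1 = 111.

111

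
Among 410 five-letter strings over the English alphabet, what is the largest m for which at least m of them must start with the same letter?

There are 26 possible first letters, which serve as the pigeonholes.
If each of the 26 possible first letters held at most 15, the total would be at most 26 × 15 = 390 < 410, a contradiction.
So at least one holds ⌈410/26⌉ = 16.

16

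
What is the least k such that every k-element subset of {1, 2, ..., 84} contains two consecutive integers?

Partition {1, …, 84} into 42 pairs: {1,2}, {3,4}, …, {83,84}.
Choosing 42 integers — say the 42 even numbers 2, 4, …, 84 — takes one from each pair and avoids the property.
Choosing 43 forces two into the same pair by pigeonhole, and those are consecutive. So 43.

43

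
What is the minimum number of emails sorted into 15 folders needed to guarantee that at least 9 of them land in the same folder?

There are 15 folders acting as pigeonholes.
With 15 × 8 = 120 emails we could place exactly 8 in each, with no class reaching 9.
One more forces some class to hold 9, so 120 + 1 = 121.

121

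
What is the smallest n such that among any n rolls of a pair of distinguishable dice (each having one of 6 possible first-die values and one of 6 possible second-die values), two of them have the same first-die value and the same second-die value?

There are 6 × 6 = 36 (first-die value, second-die value) combinations acting as pigeonholes.
With 36 rolls of a pair of distinguishable dice we could place one in each, avoiding any repeat.
One more forces some (first-die value, second-die value) pair to hold 2, so 36 + 1 = 37.

37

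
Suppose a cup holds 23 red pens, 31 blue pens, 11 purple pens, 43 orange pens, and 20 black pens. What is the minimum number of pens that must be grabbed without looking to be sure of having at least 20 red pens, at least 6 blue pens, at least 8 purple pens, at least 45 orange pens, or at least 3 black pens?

The worst case stops just short of every target: 19 red, 5 blue, 7 purple, all 43 orange, 2 black — 19 + 5 + 7 + 43 + 2 = 76 pens.
One more pen must push some ink color to its target, so 76 + 1 = 77.

77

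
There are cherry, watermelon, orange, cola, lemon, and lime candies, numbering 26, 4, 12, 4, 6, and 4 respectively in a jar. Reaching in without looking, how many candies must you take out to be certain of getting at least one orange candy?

45

To avoid orange candies as long as possible, exhaust the other 5 flavors first.
The worst case draws every non-orange candy first: 26 + 4 + 4 + 6 + 4 = 44.
The next draw is then forced to be orange, giving 44 + 1 = 45.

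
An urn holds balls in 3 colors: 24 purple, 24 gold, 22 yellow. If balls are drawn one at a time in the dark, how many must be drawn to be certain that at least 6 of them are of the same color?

Treat the 3 colors as pigeonholes.
The worst case takes 5 balls of each color without reaching 6 of any: 3 × 5 = 15.
The next ball must bring some color to 6, so 15 + 1 = 16.

16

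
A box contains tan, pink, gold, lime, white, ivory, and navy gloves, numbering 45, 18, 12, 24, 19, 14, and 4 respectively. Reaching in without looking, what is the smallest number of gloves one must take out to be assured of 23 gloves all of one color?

In the worst case we take at most 22 of each color, but all 18 pink, all 12 gold, all 19 white, all 14 ivory, and all 4 navy (fewer than 22), giving 22 + 18 + 12 + 22 + 19 + 14 + 4 = 111.
One more glove then forces some color to 23, so 111 + 1 = 112.

112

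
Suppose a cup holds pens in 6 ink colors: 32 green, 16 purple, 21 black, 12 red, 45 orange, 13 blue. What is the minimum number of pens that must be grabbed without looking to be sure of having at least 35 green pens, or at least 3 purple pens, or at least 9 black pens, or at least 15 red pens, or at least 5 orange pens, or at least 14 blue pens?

72

The worst case stops just short of every target: all 32 green, 2 purple, 8 black, all 12 red, 4 orange, 13 blue — 32 + 2 + 8 + 12 + 4 + 13 = 71 pens.
One more pen must push some ink color to its target, so 71 + 1 = 72.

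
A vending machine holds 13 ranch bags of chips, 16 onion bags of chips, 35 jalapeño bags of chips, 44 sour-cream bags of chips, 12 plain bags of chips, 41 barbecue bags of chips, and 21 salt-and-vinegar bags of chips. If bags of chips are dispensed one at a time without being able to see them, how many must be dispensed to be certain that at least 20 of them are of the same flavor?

118

In the worst case we take at most 19 of each flavor, but all 13 ranch, all 16 onion, and all 12 plain (fewer than 19), giving 13 + 16 + 19 + 19 + 12 + 19 + 19 = 117.
One more bag of chips then forces some flavor to 20, so 117 + 1 = 118.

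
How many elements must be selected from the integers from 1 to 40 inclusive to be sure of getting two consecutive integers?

Partition {1, …, 40} into 20 pairs: {1,2}, {3,4}, …, {39,40}.
Choosing 20 integers — say the 20 even numbers 2, 4, …, 40 — takes one from each pair and avoids the property.
Choosing 21 forces two into the same pair by pigeonhole, and those are consecutive. So 21.

21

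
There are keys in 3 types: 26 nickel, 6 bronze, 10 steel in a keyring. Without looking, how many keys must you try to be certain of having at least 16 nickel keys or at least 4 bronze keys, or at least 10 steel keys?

28

The worst case stops just short of every target: 15 nickel, 3 bronze, 9 steel — 15 + 3 + 9 = 27 keys.
One more key must push some type to its target, so 27 + 1 = 28.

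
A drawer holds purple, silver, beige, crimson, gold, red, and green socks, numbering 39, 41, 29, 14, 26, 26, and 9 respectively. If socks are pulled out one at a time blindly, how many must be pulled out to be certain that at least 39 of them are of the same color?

Treat the 7 colors as pigeonholes.
In the worst case we take at most 38 of each color, but all 29 beige, all 14 crimson, all 26 gold, all 26 red, and all 9 green (fewer than 38), giving 38 + 38 + 29 + 14 + 26 + 26 + 9 = 180.
One more sock then forces some color to 39, so 180 + 1 = 181.

181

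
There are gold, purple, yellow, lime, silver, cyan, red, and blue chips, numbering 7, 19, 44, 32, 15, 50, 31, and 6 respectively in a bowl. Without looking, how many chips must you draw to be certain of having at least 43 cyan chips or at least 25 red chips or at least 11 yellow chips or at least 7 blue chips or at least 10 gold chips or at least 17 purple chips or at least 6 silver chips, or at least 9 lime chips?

Each of the 8 colors has its own threshold; avoid all of them simultaneously.
The worst case stops just short of every target: all 7 gold, 16 purple, 10 yellow, 8 lime, 5 silver, 42 cyan, 24 red, 6 blue — 7 + 16 + 10 + 8 + 5 + 42 + 24 + 6 = 118 chips.
One more chip must push some color to its target, so 118 + 1 = 119.

119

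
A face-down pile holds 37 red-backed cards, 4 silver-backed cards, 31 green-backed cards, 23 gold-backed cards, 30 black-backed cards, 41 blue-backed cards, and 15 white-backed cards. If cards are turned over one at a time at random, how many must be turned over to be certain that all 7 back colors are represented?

The hardest back color to obtain is silver-backed: we could draw every other card first — 181 − 4 = 177 cards — without a single silver-backed one.
The next draw must be silver-backed, so 177 + 1 = 178.

178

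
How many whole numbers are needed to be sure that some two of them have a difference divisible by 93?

Two integers differ by a multiple of 93 exactly when they share a remainder mod 93.
There are 93 residue classes mod 93, so 93 integers can all lie in distinct classes.
One more integer must repeat a residue, giving a difference divisible by 93. So n = 93 + 1 = 94.

94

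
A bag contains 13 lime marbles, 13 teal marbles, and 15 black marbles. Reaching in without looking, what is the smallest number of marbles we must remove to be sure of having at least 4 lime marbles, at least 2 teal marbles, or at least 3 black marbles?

7

The worst case stops just short of every target: 3 lime, 1 teal, 2 black — 3 + 1 + 2 = 6 marbles.
One more marble must push some color to its target, so 6 + 1 = 7.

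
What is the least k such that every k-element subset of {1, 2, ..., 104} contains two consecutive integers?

53

Partition {1, …, 104} into 52 pairs: {1,2}, {3,4}, …, {103,104}.
Choosing 52 integers — say the 52 even numbers 2, 4, …, 104 — takes one from each pair and avoids the property.
Choosing 53 forces two into the same pair by pigeonhole, and those are consecutive. So 53.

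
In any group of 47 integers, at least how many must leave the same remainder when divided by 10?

5

The 47 integers fall into 10 residue classes modulo 10.
If each of the 10 residue classes modulo 10 held at most 4, the total would be at most 10 × 4 = 40 < 47, a contradiction.
So at least one holds ⌈47/10⌉ = 5.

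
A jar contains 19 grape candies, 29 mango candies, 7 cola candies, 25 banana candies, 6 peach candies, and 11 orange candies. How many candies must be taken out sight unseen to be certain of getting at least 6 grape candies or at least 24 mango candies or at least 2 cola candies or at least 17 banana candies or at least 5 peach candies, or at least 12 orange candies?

The worst case stops just short of every target: 5 grape, 23 mango, 1 cola, 16 banana, 4 peach, 11 orange — 5 + 23 + 1 + 16 + 4 + 11 = 60 candies.
One more candy must push some flavor to its target, so 60 + 1 = 61.

61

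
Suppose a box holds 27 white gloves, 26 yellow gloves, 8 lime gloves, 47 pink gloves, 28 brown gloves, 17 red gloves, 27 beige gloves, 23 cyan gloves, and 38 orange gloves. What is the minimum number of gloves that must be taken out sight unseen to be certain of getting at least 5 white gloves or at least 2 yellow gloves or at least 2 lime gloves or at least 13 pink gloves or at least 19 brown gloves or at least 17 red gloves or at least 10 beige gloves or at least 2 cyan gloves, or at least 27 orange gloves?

The worst case stops just short of every target: 4 white, 1 yellow, 1 lime, 12 pink, 18 brown, 16 red, 9 beige, 1 cyan, 26 orange — 4 + 1 + 1 + 12 + 18 + 16 + 9 + 1 + 26 = 88 gloves.
One more glove must push some color to its target, so 88 + 1 = 89.

89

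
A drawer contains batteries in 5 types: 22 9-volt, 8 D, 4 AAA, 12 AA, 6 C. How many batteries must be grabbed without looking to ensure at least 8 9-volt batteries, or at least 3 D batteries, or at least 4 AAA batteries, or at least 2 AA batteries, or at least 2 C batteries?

The worst case stops just short of every target: 7 9-volt, 2 D, 3 AAA, 1 AA, 1 C — 7 + 2 + 3 + 1 + 1 = 14 batteries.
One more battery must push some type to its target, so 14 + 1 = 15.

15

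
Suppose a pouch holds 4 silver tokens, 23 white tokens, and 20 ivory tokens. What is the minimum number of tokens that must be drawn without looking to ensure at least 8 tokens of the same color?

In the worst case we take at most 7 of each color, but all 4 silver (fewer than 7), giving 4 + 7 + 7 = 18.
One more token then forces some color to 8, so 18 + 1 = 19.

19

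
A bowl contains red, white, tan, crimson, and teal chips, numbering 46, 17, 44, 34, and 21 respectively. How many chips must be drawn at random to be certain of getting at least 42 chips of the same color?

Treat the 5 colors as pigeonholes.
In the worst case we take at most 41 of each color, but all 17 white, all 34 crimson, and all 21 teal (fewer than 41), giving 41 + 17 + 41 + 34 + 21 = 154.
One more chip then forces some color to 42, so 154 + 1 = 155.

155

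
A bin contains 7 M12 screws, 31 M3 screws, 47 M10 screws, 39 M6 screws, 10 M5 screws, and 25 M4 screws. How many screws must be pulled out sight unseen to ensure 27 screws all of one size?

In the worst case we take at most 26 of each size, but all 7 M12, all 10 M5, and all 25 M4 (fewer than 26), giving 7 + 26 + 26 + 26 + 10 + 25 = 120.
One more screw then forces some size to 27, so 120 + 1 = 121.

121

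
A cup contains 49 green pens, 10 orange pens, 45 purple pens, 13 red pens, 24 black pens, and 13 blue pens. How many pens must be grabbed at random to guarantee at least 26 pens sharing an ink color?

111

In the worst case we take at most 25 of each ink color, but all 10 orange, all 13 red, all 24 black, and all 13 blue (fewer than 25), giving 25 + 10 + 25 + 13 + 24 + 13 = 110.
One more pen then forces some ink color to 26, so 110 + 1 = 111.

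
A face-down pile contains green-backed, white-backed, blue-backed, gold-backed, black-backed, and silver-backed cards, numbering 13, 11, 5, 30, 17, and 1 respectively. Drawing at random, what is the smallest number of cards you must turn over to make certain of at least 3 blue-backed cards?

75

The worst case draws every non-blue-backed card first: 13 + 11 + 30 + 17 + 1 = 72.
The next 3 draws are then forced to be blue-backed, giving 72 + 3 = 75.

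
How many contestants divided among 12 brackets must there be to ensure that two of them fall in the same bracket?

There are 12 brackets acting as pigeonholes.
With 12 contestants we could place one in each, avoiding any repeat.
One more forces some class to hold 2, so 12 + 1 = 13.

13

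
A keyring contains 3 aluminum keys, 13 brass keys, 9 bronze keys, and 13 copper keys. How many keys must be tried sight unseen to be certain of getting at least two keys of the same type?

Treat the 4 types as pigeonholes.
The worst case takes 1 key of each type without reaching 2 of any: 4 × 1 = 4.
The next key must bring some type to 2, so 4 + 1 = 5.

5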